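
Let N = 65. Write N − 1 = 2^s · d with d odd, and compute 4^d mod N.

4

65 − 1 = 64 = 2^6 · 1, so d = 1.
4^1 ≡ 4 (mod 65)
1 = 1 in binary powers of 2.
So 4^1 ≡ 4 ≡ 4 (mod 65).
Squaring chain: 4 → 16 → 61 → 16 → 61 → 16; never reaches −1, so base 4 is a Miller–Rabin witness that 65 is composite.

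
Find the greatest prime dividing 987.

987 = 3 · 329
329 = 7 · 47
47 is prime.
So 987 = 3 · 7 · 47; the largest prime factor is 47.

47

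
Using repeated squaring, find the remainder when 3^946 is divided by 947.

1

3^1 ≡ 3 (mod 947)
3^2 ≡ 3^2 = 9 ≡ 9 (mod 947)
3^4 ≡ 9^2 = 81 ≡ 81 (mod 947)
3^8 ≡ 81^2 = 6561 ≡ 879 (mod 947)
3^16 ≡ 879^2 = 772641 ≡ 836 (mod 947)
3^32 ≡ 836^2 = 698896 ≡ 10 (mod 947)
3^64 ≡ 10^2 = 100 ≡ 100 (mod 947)
3^128 ≡ 100^2 = 10000 ≡ 530 (mod 947)
3^256 ≡ 530^2 = 280900 ≡ 588 (mod 947)
3^512 ≡ 588^2 = 345744 ≡ 89 (mod 947)
946 = 512 + 256 + 128 + 32 + 16 + 2 in binary powers of 2.
So 3^946 ≡ 89 · 588 · 530 · 10 · 836 · 9 ≡ 1 (mod 947).
Since the result is 1, base 3 gives no evidence that 947 is composite.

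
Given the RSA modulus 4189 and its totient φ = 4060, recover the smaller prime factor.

φ(n) = (p−1)(q−1) = n − (p+q) + 1, so p + q = 4189 − 4060 + 1 = 130.
p and q are the roots of t² − 130t + 4189 = 0.
Discriminant: 130² − 4·4189 = 16900 − 16756 = 144; √144 = 12.
q = (130 − 12)/2 = 59, p = (130 + 12)/2 = 71.
Check: 59 · 71 = 4189.

59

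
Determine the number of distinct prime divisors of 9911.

9911 = 11 · 901
901 = 17 · 53
9911 = 11 · 17 · 53, which has 3 distinct prime factors.

3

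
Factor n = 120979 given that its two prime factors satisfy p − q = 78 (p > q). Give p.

Since p = q + 78, we have 120979 = q(q + 78), so q² + 78q − 120979 = 0.
Discriminant: 78² + 4·120979 = 6084 + 483916 = 490000; √490000 = 700.
q = (−78 + 700)/2 = 311, and p = q + 78 = 389.
Check: 311 · 389 = 120979.

389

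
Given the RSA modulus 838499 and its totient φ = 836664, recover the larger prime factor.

983

φ(n) = (p−1)(q−1) = n − (p+q) + 1, so p + q = 838499 − 836664 + 1 = 1836.
p and q are the roots of t² − 1836t + 838499 = 0.
Discriminant: 1836² − 4·838499 = 3370896 − 3353996 = 16900; √16900 = 130.
q = (1836 − 130)/2 = 853, p = (1836 + 130)/2 = 983.
Check: 853 · 983 = 838499.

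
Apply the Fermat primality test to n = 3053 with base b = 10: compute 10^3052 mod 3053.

1425

10^1 ≡ 10 (mod 3053)
10^2 ≡ 10^2 = 100 ≡ 100 (mod 3053)
10^4 ≡ 100^2 = 10000 ≡ 841 (mod 3053)
10^8 ≡ 841^2 = 707281 ≡ 2038 (mod 3053)
10^16 ≡ 2038^2 = 4153444 ≡ 1364 (mod 3053)
10^32 ≡ 1364^2 = 1860496 ≡ 1219 (mod 3053)
10^64 ≡ 1219^2 = 1485961 ≡ 2203 (mod 3053)
10^128 ≡ 2203^2 = 4853209 ≡ 1992 (mod 3053)
10^256 ≡ 1992^2 = 3968064 ≡ 2217 (mod 3053)
10^512 ≡ 2217^2 = 4915089 ≡ 2812 (mod 3053)
10^1024 ≡ 2812^2 = 7907344 ≡ 74 (mod 3053)
10^2048 ≡ 74^2 = 5476 ≡ 2423 (mod 3053)
3052 = 2048 + 512 + 256 + 128 + 64 + 32 + 8 + 4 in binary powers of 2.
So 10^3052 ≡ 2423 · 2812 · 2217 · 1992 · 2203 · 1219 · 2038 · 841 ≡ 1425 (mod 3053).
Since 1425 ≠ 1, base 10 is a Fermat witness: 3053 is composite.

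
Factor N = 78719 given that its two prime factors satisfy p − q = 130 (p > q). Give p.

353

Since p = q + 130, we have 78719 = q(q + 130), so q² + 130q − 78719 = 0.
Discriminant: 130² + 4·78719 = 16900 + 314876 = 331776; √331776 = 576.
q = (−130 + 576)/2 = 223, and p = q + 130 = 353.
Check: 223 · 353 = 78719.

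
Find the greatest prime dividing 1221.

37

1221 = 3 · 407
407 = 11 · 37
37 is prime.
So 1221 = 3 · 11 · 37; the largest prime factor is 37.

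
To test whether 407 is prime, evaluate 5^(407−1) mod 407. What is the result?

104

5^1 ≡ 5 (mod 407)
5^2 ≡ 5^2 = 25 ≡ 25 (mod 407)
5^4 ≡ 25^2 = 625 ≡ 218 (mod 407)
5^8 ≡ 218^2 = 47524 ≡ 312 (mod 407)
5^16 ≡ 312^2 = 97344 ≡ 71 (mod 407)
5^32 ≡ 71^2 = 5041 ≡ 157 (mod 407)
5^64 ≡ 157^2 = 24649 ≡ 229 (mod 407)
5^128 ≡ 229^2 = 52441 ≡ 345 (mod 407)
5^256 ≡ 345^2 = 119025 ≡ 181 (mod 407)
406 = 256 + 128 + 16 + 4 + 2 in binary powers of 2.
So 5^406 ≡ 181 · 345 · 71 · 218 · 25 ≡ 104 (mod 407).
Since 104 ≠ 1, base 5 is a Fermat witness: 407 is composite.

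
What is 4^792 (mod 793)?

4^1 ≡ 4 (mod 793)
4^2 ≡ 4^2 = 16 ≡ 16 (mod 793)
4^4 ≡ 16^2 = 256 ≡ 256 (mod 793)
4^8 ≡ 256^2 = 65536 ≡ 510 (mod 793)
4^16 ≡ 510^2 = 260100 ≡ 789 (mod 793)
4^32 ≡ 789^2 = 622521 ≡ 16 (mod 793)
4^64 ≡ 16^2 = 256 ≡ 256 (mod 793)
4^128 ≡ 256^2 = 65536 ≡ 510 (mod 793)
4^256 ≡ 510^2 = 260100 ≡ 789 (mod 793)
4^512 ≡ 789^2 = 622521 ≡ 16 (mod 793)
792 = 512 + 256 + 16 + 8 in binary powers of 2.
So 4^792 ≡ 16 · 789 · 789 · 510 ≡ 508 (mod 793).
Since 508 ≠ 1, base 4 is a Fermat witness: 793 is composite.

508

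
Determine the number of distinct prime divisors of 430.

430 = 2 · 215
215 = 5 · 43
430 = 2 · 5 · 43, which has 3 distinct prime factors.

3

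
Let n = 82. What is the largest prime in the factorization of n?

41

82 = 2 · 41
41 is prime.
So 82 = 2 · 41; the largest prime factor is 41.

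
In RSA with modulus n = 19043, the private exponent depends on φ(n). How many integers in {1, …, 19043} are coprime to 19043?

18768

Factor: 19043 = 137 · 139.
φ(19043) = (137−1) · (139−1) = 136 · 138 = 18768.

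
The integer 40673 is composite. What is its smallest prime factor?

89

40673 is odd.
Digit sum 20, not divisible by 3.
Ends in 3: not divisible by 5.
7: 40673 = 7·5810 + 3
11: 40673 = 11·3697 + 6
13: 40673 = 13·3128 + 9
17: 40673 = 17·2392 + 9
19: 40673 = 19·2140 + 13
23: 40673 = 23·1768 + 9
29: 40673 = 29·1402 + 15
31: 40673 = 31·1312 + 1
37: 40673 = 37·1099 + 10
41: 40673 = 41·992 + 1
43: 40673 = 43·945 + 38
47: 40673 = 47·865 + 18
53: 40673 = 53·767 + 22
59: 40673 = 59·689 + 22
61: 40673 = 61·666 + 47
67: 40673 = 67·607 + 4
71: 40673 = 71·572 + 61
73: 40673 = 73·557 + 12
79: 40673 = 79·514 + 67
83: 40673 = 83·490 + 3
89: 40673 = 89·457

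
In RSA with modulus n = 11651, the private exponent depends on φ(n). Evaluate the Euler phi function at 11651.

11400

Factor: 11651 = 61 · 191.
φ(11651) = (61−1) · (191−1) = 60 · 190 = 11400.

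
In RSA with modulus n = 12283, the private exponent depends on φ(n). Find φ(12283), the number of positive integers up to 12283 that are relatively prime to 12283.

12040

Factor: 12283 = 71 · 173.
φ(12283) = (71−1) · (173−1) = 70 · 172 = 12040.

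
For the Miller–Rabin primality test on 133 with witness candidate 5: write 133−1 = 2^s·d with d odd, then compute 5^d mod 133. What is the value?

83

133 − 1 = 132 = 2^2 · 33, so d = 33.
5^1 ≡ 5 (mod 133)
5^2 ≡ 5^2 = 25 ≡ 25 (mod 133)
5^4 ≡ 25^2 = 625 ≡ 93 (mod 133)
5^8 ≡ 93^2 = 8649 ≡ 4 (mod 133)
5^16 ≡ 4^2 = 16 ≡ 16 (mod 133)
5^32 ≡ 16^2 = 256 ≡ 123 (mod 133)
33 = 32 + 1 in binary powers of 2.
So 5^33 ≡ 123 · 5 ≡ 83 (mod 133).
Squaring chain: 83 → 106; never reaches −1, so base 5 is a Miller–Rabin witness that 133 is composite.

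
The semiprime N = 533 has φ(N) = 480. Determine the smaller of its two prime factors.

φ(n) = (p−1)(q−1) = n − (p+q) + 1, so p + q = 533 − 480 + 1 = 54.
p and q are the roots of t² − 54t + 533 = 0.
Discriminant: 54² − 4·533 = 2916 − 2132 = 784; √784 = 28.
q = (54 − 28)/2 = 13, p = (54 + 28)/2 = 41.
Check: 13 · 41 = 533.

13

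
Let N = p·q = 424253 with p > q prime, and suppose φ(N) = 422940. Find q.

571

φ(n) = (p−1)(q−1) = n − (p+q) + 1, so p + q = 424253 − 422940 + 1 = 1314.
p and q are the roots of t² − 1314t + 424253 = 0.
Discriminant: 1314² − 4·424253 = 1726596 − 1697012 = 29584; √29584 = 172.
q = (1314 − 172)/2 = 571, p = (1314 + 172)/2 = 743.
Check: 571 · 743 = 424253.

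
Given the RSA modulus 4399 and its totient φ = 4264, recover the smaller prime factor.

φ(n) = (p−1)(q−1) = n − (p+q) + 1, so p + q = 4399 − 4264 + 1 = 136.
p and q are the roots of t² − 136t + 4399 = 0.
Discriminant: 136² − 4·4399 = 18496 − 17596 = 900; √900 = 30.
q = (136 − 30)/2 = 53, p = (136 + 30)/2 = 83.
Check: 53 · 83 = 4399.

53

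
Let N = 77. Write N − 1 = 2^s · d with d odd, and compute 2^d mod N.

77 − 1 = 76 = 2^2 · 19, so d = 19.
2^1 ≡ 2 (mod 77)
2^2 ≡ 2^2 = 4 ≡ 4 (mod 77)
2^4 ≡ 4^2 = 16 ≡ 16 (mod 77)
2^8 ≡ 16^2 = 256 ≡ 25 (mod 77)
2^16 ≡ 25^2 = 625 ≡ 9 (mod 77)
19 = 16 + 2 + 1 in binary powers of 2.
So 2^19 ≡ 9 · 4 · 2 ≡ 72 (mod 77).
Squaring chain: 72 → 25; never reaches −1, so base 2 is a Miller–Rabin witness that 77 is composite.

72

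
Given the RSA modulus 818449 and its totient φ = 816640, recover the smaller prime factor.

881

φ(n) = (p−1)(q−1) = n − (p+q) + 1, so p + q = 818449 − 816640 + 1 = 1810.
p and q are the roots of t² − 1810t + 818449 = 0.
Discriminant: 1810² − 4·818449 = 3276100 − 3273796 = 2304; √2304 = 48.
q = (1810 − 48)/2 = 881, p = (1810 + 48)/2 = 929.
Check: 881 · 929 = 818449.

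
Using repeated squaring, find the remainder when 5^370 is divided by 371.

149

5^1 ≡ 5 (mod 371)
5^2 ≡ 5^2 = 25 ≡ 25 (mod 371)
5^4 ≡ 25^2 = 625 ≡ 254 (mod 371)
5^8 ≡ 254^2 = 64516 ≡ 333 (mod 371)
5^16 ≡ 333^2 = 110889 ≡ 331 (mod 371)
5^32 ≡ 331^2 = 109561 ≡ 116 (mod 371)
5^64 ≡ 116^2 = 13456 ≡ 100 (mod 371)
5^128 ≡ 100^2 = 10000 ≡ 354 (mod 371)
5^256 ≡ 354^2 = 125316 ≡ 289 (mod 371)
370 = 256 + 64 + 32 + 16 + 2 in binary powers of 2.
So 5^370 ≡ 289 · 100 · 116 · 331 · 25 ≡ 149 (mod 371).
Since 149 ≠ 1, base 5 is a Fermat witness: 371 is composite.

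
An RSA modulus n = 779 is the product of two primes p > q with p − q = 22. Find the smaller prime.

Since p = q + 22, we have 779 = q(q + 22), so q² + 22q − 779 = 0.
Discriminant: 22² + 4·779 = 484 + 3116 = 3600; √3600 = 60.
q = (−22 + 60)/2 = 19, and p = q + 22 = 41.
Check: 19 · 41 = 779.

19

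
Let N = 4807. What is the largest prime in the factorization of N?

4807 = 11 · 437
437 = 19 · 23
23 is prime.
So 4807 = 11 · 19 · 23; the largest prime factor is 23.

23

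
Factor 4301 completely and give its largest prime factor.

23

4301 = 11 · 391
391 = 17 · 23
23 is prime.
So 4301 = 11 · 17 · 23; the largest prime factor is 23.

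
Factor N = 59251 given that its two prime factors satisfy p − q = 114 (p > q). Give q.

Since p = q + 114, we have 59251 = q(q + 114), so q² + 114q − 59251 = 0.
Discriminant: 114² + 4·59251 = 12996 + 237004 = 250000; √250000 = 500.
q = (−114 + 500)/2 = 193, and p = q + 114 = 307.
Check: 193 · 307 = 59251.

193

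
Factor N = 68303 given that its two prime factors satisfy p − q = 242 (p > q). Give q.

Since p = q + 242, we have 68303 = q(q + 242), so q² + 242q − 68303 = 0.
Discriminant: 242² + 4·68303 = 58564 + 273212 = 331776; √331776 = 576.
q = (−242 + 576)/2 = 167, and p = q + 242 = 409.
Check: 167 · 409 = 68303.

167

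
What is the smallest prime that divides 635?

5

635 is odd.
Digit sum 14, not divisible by 3.
Ends in 5: divisible by 5.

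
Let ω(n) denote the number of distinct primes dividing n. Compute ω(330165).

330165 = 3^2 · 36685
36685 = 5 · 7337
7337 = 11 · 667
667 = 23 · 29
330165 = 3^2 · 5 · 11 · 23 · 29, which has 5 distinct prime factors.

5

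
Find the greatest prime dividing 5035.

53

5035 = 5 · 1007
1007 = 19 · 53
53 is prime.
So 5035 = 5 · 19 · 53; the largest prime factor is 53.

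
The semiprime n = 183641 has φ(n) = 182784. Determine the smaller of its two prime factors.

409

φ(n) = (p−1)(q−1) = n − (p+q) + 1, so p + q = 183641 − 182784 + 1 = 858.
p and q are the roots of t² − 858t + 183641 = 0.
Discriminant: 858² − 4·183641 = 736164 − 734564 = 1600; √1600 = 40.
q = (858 − 40)/2 = 409, p = (858 + 40)/2 = 449.
Check: 409 · 449 = 183641.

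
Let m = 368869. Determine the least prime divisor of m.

31

368869 is odd.
Digit sum 40, not divisible by 3.
Ends in 9: not divisible by 5.
7: 368869 = 7·52695 + 4
11: 368869 = 11·33533 + 6
13: 368869 = 13·28374 + 7
17: 368869 = 17·21698 + 3
19: 368869 = 19·19414 + 3
23: 368869 = 23·16037 + 18
29: 368869 = 29·12719 + 18
31: 368869 = 31·11899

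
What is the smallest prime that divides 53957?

79

53957 is odd.
Digit sum 29, not divisible by 3.
Ends in 7: not divisible by 5.
7: 53957 = 7·7708 + 1
11: 53957 = 11·4905 + 2
13: 53957 = 13·4150 + 7
17: 53957 = 17·3173 + 16
19: 53957 = 19·2839 + 16
23: 53957 = 23·2345 + 22
29: 53957 = 29·1860 + 17
31: 53957 = 31·1740 + 17
37: 53957 = 37·1458 + 11
41: 53957 = 41·1316 + 1
43: 53957 = 43·1254 + 35
47: 53957 = 47·1148 + 1
53: 53957 = 53·1018 + 3
59: 53957 = 59·914 + 31
61: 53957 = 61·884 + 33
67: 53957 = 67·805 + 22
71: 53957 = 71·759 + 68
73: 53957 = 73·739 + 10
79: 53957 = 79·683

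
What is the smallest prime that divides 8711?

31

8711 is odd.
Digit sum 17, not divisible by 3.
Ends in 1: not divisible by 5.
7: 8711 = 7·1244 + 3
11: 8711 = 11·791 + 10
13: 8711 = 13·670 + 1
17: 8711 = 17·512 + 7
19: 8711 = 19·458 + 9
23: 8711 = 23·378 + 17
29: 8711 = 29·300 + 11
31: 8711 = 31·281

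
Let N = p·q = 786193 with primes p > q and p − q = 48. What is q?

Since p = q + 48, we have 786193 = q(q + 48), so q² + 48q − 786193 = 0.
Discriminant: 48² + 4·786193 = 2304 + 3144772 = 3147076; √3147076 = 1774.
q = (−48 + 1774)/2 = 863, and p = q + 48 = 911.
Check: 863 · 911 = 786193.

863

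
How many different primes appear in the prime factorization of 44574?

44574 = 2 · 22287
22287 = 3 · 7429
7429 = 17 · 437
437 = 19 · 23
44574 = 2 · 3 · 17 · 19 · 23, which has 5 distinct prime factors.

5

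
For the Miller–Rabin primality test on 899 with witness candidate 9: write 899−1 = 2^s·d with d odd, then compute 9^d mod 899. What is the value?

899 − 1 = 898 = 2^1 · 449, so d = 449.
9^1 ≡ 9 (mod 899)
9^2 ≡ 9^2 = 81 ≡ 81 (mod 899)
9^4 ≡ 81^2 = 6561 ≡ 268 (mod 899)
9^8 ≡ 268^2 = 71824 ≡ 803 (mod 899)
9^16 ≡ 803^2 = 644809 ≡ 226 (mod 899)
9^32 ≡ 226^2 = 51076 ≡ 732 (mod 899)
9^64 ≡ 732^2 = 535824 ≡ 20 (mod 899)
9^128 ≡ 20^2 = 400 ≡ 400 (mod 899)
9^256 ≡ 400^2 = 160000 ≡ 877 (mod 899)
449 = 256 + 128 + 64 + 1 in binary powers of 2.
So 9^449 ≡ 877 · 400 · 20 · 9 ≡ 38 (mod 899).
Squaring chain: 38; never reaches −1, so base 9 is a Miller–Rabin witness that 899 is composite.

38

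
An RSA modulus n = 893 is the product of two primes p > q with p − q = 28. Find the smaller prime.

Since p = q + 28, we have 893 = q(q + 28), so q² + 28q − 893 = 0.
Discriminant: 28² + 4·893 = 784 + 3572 = 4356; √4356 = 66.
q = (−28 + 66)/2 = 19, and p = q + 28 = 47.
Check: 19 · 47 = 893.

19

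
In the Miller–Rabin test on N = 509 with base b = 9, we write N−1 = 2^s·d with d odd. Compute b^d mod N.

509 − 1 = 508 = 2^2 · 127, so d = 127.
9^1 ≡ 9 (mod 509)
9^2 ≡ 9^2 = 81 ≡ 81 (mod 509)
9^4 ≡ 81^2 = 6561 ≡ 453 (mod 509)
9^8 ≡ 453^2 = 205209 ≡ 82 (mod 509)
9^16 ≡ 82^2 = 6724 ≡ 107 (mod 509)
9^32 ≡ 107^2 = 11449 ≡ 251 (mod 509)
9^64 ≡ 251^2 = 63001 ≡ 394 (mod 509)
127 = 64 + 32 + 16 + 8 + 4 + 2 + 1 in binary powers of 2.
So 9^127 ≡ 394 · 251 · 107 · 82 · 453 · 81 · 9 ≡ 508 (mod 509).
Since 9^d ≡ 508 (mod 509), base 9 does not prove 509 composite.

508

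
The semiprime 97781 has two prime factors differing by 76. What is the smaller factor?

Since p = q + 76, we have 97781 = q(q + 76), so q² + 76q − 97781 = 0.
Discriminant: 76² + 4·97781 = 5776 + 391124 = 396900; √396900 = 630.
q = (−76 + 630)/2 = 277, and p = q + 76 = 353.
Check: 277 · 353 = 97781.

277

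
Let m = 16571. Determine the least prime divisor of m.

73

16571 is odd.
Digit sum 20, not divisible by 3.
Ends in 1: not divisible by 5.
7: 16571 = 7·2367 + 2
11: 16571 = 11·1506 + 5
13: 16571 = 13·1274 + 9
17: 16571 = 17·974 + 13
19: 16571 = 19·872 + 3
23: 16571 = 23·720 + 11
29: 16571 = 29·571 + 12
31: 16571 = 31·534 + 17
37: 16571 = 37·447 + 32
41: 16571 = 41·404 + 7
43: 16571 = 43·385 + 16
47: 16571 = 47·352 + 27
53: 16571 = 53·312 + 35
59: 16571 = 59·280 + 51
61: 16571 = 61·271 + 40
67: 16571 = 67·247 + 22
71: 16571 = 71·233 + 28
73: 16571 = 73·227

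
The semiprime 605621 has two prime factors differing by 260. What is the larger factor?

Since p = q + 260, we have 605621 = q(q + 260), so q² + 260q − 605621 = 0.
Discriminant: 260² + 4·605621 = 67600 + 2422484 = 2490084; √2490084 = 1578.
q = (−260 + 1578)/2 = 659, and p = q + 260 = 919.
Check: 659 · 919 = 605621.

919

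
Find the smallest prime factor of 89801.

89

89801 is odd.
Digit sum 26, not divisible by 3.
Ends in 1: not divisible by 5.
7: 89801 = 7·12828 + 5
11: 89801 = 11·8163 + 8
13: 89801 = 13·6907 + 10
17: 89801 = 17·5282 + 7
19: 89801 = 19·4726 + 7
23: 89801 = 23·3904 + 9
29: 89801 = 29·3096 + 17
31: 89801 = 31·2896 + 25
37: 89801 = 37·2427 + 2
41: 89801 = 41·2190 + 11
43: 89801 = 43·2088 + 17
47: 89801 = 47·1910 + 31
53: 89801 = 53·1694 + 19
59: 89801 = 59·1522 + 3
61: 89801 = 61·1472 + 9
67: 89801 = 67·1340 + 21
71: 89801 = 71·1264 + 57
73: 89801 = 73·1230 + 11
79: 89801 = 79·1136 + 57
83: 89801 = 83·1081 + 78
89: 89801 = 89·1009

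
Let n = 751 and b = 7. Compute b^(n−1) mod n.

7^1 ≡ 7 (mod 751)
7^2 ≡ 7^2 = 49 ≡ 49 (mod 751)
7^4 ≡ 49^2 = 2401 ≡ 148 (mod 751)
7^8 ≡ 148^2 = 21904 ≡ 125 (mod 751)
7^16 ≡ 125^2 = 15625 ≡ 605 (mod 751)
7^32 ≡ 605^2 = 366025 ≡ 288 (mod 751)
7^64 ≡ 288^2 = 82944 ≡ 334 (mod 751)
7^128 ≡ 334^2 = 111556 ≡ 408 (mod 751)
7^256 ≡ 408^2 = 166464 ≡ 493 (mod 751)
7^512 ≡ 493^2 = 243049 ≡ 476 (mod 751)
750 = 512 + 128 + 64 + 32 + 8 + 4 + 2 in binary powers of 2.
So 7^750 ≡ 476 · 408 · 334 · 288 · 125 · 148 · 49 ≡ 1 (mod 751).
Since the result is 1, base 7 gives no evidence that 751 is composite.

1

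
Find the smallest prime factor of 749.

7

749 is odd.
Digit sum 20, not divisible by 3.
Ends in 9: not divisible by 5.
7: 749 = 7·107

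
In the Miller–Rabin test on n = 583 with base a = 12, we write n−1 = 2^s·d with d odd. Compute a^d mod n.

583 − 1 = 582 = 2^1 · 291, so d = 291.
12^1 ≡ 12 (mod 583)
12^2 ≡ 12^2 = 144 ≡ 144 (mod 583)
12^4 ≡ 144^2 = 20736 ≡ 331 (mod 583)
12^8 ≡ 331^2 = 109561 ≡ 540 (mod 583)
12^16 ≡ 540^2 = 291600 ≡ 100 (mod 583)
12^32 ≡ 100^2 = 10000 ≡ 89 (mod 583)
12^64 ≡ 89^2 = 7921 ≡ 342 (mod 583)
12^128 ≡ 342^2 = 116964 ≡ 364 (mod 583)
12^256 ≡ 364^2 = 132496 ≡ 155 (mod 583)
291 = 256 + 32 + 2 + 1 in binary powers of 2.
So 12^291 ≡ 155 · 89 · 144 · 12 ≡ 56 (mod 583).
Squaring chain: 56; never reaches −1, so base 12 is a Miller–Rabin witness that 583 is composite.

56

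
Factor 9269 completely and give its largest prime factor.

31

9269 = 13 · 713
713 = 23 · 31
31 is prime.
So 9269 = 13 · 23 · 31; the largest prime factor is 31.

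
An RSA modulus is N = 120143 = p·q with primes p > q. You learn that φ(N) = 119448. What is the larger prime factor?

φ(n) = (p−1)(q−1) = n − (p+q) + 1, so p + q = 120143 − 119448 + 1 = 696.
p and q are the roots of t² − 696t + 120143 = 0.
Discriminant: 696² − 4·120143 = 484416 − 480572 = 3844; √3844 = 62.
q = (696 − 62)/2 = 317, p = (696 + 62)/2 = 379.
Check: 317 · 379 = 120143.

379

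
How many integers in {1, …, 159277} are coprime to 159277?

Factor: 159277 = 19 · 83 · 101.
φ(159277) = (19−1) · (83−1) · (101−1) = 18 · 82 · 100 = 147600.

147600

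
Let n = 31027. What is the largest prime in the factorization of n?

71

31027 = 19 · 1633
1633 = 23 · 71
71 is prime.
So 31027 = 19 · 23 · 71; the largest prime factor is 71.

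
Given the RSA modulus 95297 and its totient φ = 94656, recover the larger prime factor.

409

φ(n) = (p−1)(q−1) = n − (p+q) + 1, so p + q = 95297 − 94656 + 1 = 642.
p and q are the roots of t² − 642t + 95297 = 0.
Discriminant: 642² − 4·95297 = 412164 − 381188 = 30976; √30976 = 176.
q = (642 − 176)/2 = 233, p = (642 + 176)/2 = 409.
Check: 233 · 409 = 95297.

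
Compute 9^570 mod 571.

1

9^1 ≡ 9 (mod 571)
9^2 ≡ 9^2 = 81 ≡ 81 (mod 571)
9^4 ≡ 81^2 = 6561 ≡ 280 (mod 571)
9^8 ≡ 280^2 = 78400 ≡ 173 (mod 571)
9^16 ≡ 173^2 = 29929 ≡ 237 (mod 571)
9^32 ≡ 237^2 = 56169 ≡ 211 (mod 571)
9^64 ≡ 211^2 = 44521 ≡ 554 (mod 571)
9^128 ≡ 554^2 = 306916 ≡ 289 (mod 571)
9^256 ≡ 289^2 = 83521 ≡ 155 (mod 571)
9^512 ≡ 155^2 = 24025 ≡ 43 (mod 571)
570 = 512 + 32 + 16 + 8 + 2 in binary powers of 2.
So 9^570 ≡ 43 · 211 · 237 · 173 · 81 ≡ 1 (mod 571).
Since the result is 1, base 9 gives no evidence that 571 is composite.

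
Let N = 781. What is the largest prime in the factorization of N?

71

781 = 11 · 71
71 is prime.
So 781 = 11 · 71; the largest prime factor is 71.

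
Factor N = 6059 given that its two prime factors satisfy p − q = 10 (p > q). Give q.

73

Since p = q + 10, we have 6059 = q(q + 10), so q² + 10q − 6059 = 0.
Discriminant: 10² + 4·6059 = 100 + 24236 = 24336; √24336 = 156.
q = (−10 + 156)/2 = 73, and p = q + 10 = 83.
Check: 73 · 83 = 6059.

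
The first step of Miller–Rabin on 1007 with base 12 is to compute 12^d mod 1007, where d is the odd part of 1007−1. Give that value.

1007 − 1 = 1006 = 2^1 · 503, so d = 503.
12^1 ≡ 12 (mod 1007)
12^2 ≡ 12^2 = 144 ≡ 144 (mod 1007)
12^4 ≡ 144^2 = 20736 ≡ 596 (mod 1007)
12^8 ≡ 596^2 = 355216 ≡ 752 (mod 1007)
12^16 ≡ 752^2 = 565504 ≡ 577 (mod 1007)
12^32 ≡ 577^2 = 332929 ≡ 619 (mod 1007)
12^64 ≡ 619^2 = 383161 ≡ 501 (mod 1007)
12^128 ≡ 501^2 = 251001 ≡ 258 (mod 1007)
12^256 ≡ 258^2 = 66564 ≡ 102 (mod 1007)
503 = 256 + 128 + 64 + 32 + 16 + 4 + 2 + 1 in binary powers of 2.
So 12^503 ≡ 102 · 258 · 501 · 619 · 577 · 596 · 144 · 12 ≡ 198 (mod 1007).
Squaring chain: 198; never reaches −1, so base 12 is a Miller–Rabin witness that 1007 is composite.

198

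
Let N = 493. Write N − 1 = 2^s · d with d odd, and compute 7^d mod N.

371

493 − 1 = 492 = 2^2 · 123, so d = 123.
7^1 ≡ 7 (mod 493)
7^2 ≡ 7^2 = 49 ≡ 49 (mod 493)
7^4 ≡ 49^2 = 2401 ≡ 429 (mod 493)
7^8 ≡ 429^2 = 184041 ≡ 152 (mod 493)
7^16 ≡ 152^2 = 23104 ≡ 426 (mod 493)
7^32 ≡ 426^2 = 181476 ≡ 52 (mod 493)
7^64 ≡ 52^2 = 2704 ≡ 239 (mod 493)
123 = 64 + 32 + 16 + 8 + 2 + 1 in binary powers of 2.
So 7^123 ≡ 239 · 52 · 426 · 152 · 49 · 7 ≡ 371 (mod 493).
Squaring chain: 371 → 94; never reaches −1, so base 7 is a Miller–Rabin witness that 493 is composite.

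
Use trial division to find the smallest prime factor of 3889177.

61

3889177 is odd.
Digit sum 43, not divisible by 3.
Ends in 7: not divisible by 5.
7: 3889177 = 7·555596 + 5
11: 3889177 = 11·353561 + 6
13: 3889177 = 13·299167 + 6
17: 3889177 = 17·228775 + 2
19: 3889177 = 19·204693 + 10
23: 3889177 = 23·169094 + 15
29: 3889177 = 29·134109 + 16
31: 3889177 = 31·125457 + 10
37: 3889177 = 37·105112 + 33
41: 3889177 = 41·94857 + 40
43: 3889177 = 43·90445 + 42
47: 3889177 = 47·82748 + 21
53: 3889177 = 53·73380 + 37
59: 3889177 = 59·65918 + 15
61: 3889177 = 61·63757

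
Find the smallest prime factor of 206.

2

206 is even: 2 divides it.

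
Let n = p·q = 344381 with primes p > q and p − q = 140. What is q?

521

Since p = q + 140, we have 344381 = q(q + 140), so q² + 140q − 344381 = 0.
Discriminant: 140² + 4·344381 = 19600 + 1377524 = 1397124; √1397124 = 1182.
q = (−140 + 1182)/2 = 521, and p = q + 140 = 661.
Check: 521 · 661 = 344381.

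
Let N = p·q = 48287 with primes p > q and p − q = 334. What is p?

Since p = q + 334, we have 48287 = q(q + 334), so q² + 334q − 48287 = 0.
Discriminant: 334² + 4·48287 = 111556 + 193148 = 304704; √304704 = 552.
q = (−334 + 552)/2 = 109, and p = q + 334 = 443.
Check: 109 · 443 = 48287.

443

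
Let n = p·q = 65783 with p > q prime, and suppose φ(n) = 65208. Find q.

157

φ(n) = (p−1)(q−1) = n − (p+q) + 1, so p + q = 65783 − 65208 + 1 = 576.
p and q are the roots of t² − 576t + 65783 = 0.
Discriminant: 576² − 4·65783 = 331776 − 263132 = 68644; √68644 = 262.
q = (576 − 262)/2 = 157, p = (576 + 262)/2 = 419.
Check: 157 · 419 = 65783.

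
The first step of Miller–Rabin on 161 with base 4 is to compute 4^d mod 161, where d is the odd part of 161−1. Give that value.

58

161 − 1 = 160 = 2^5 · 5, so d = 5.
4^1 ≡ 4 (mod 161)
4^2 ≡ 4^2 = 16 ≡ 16 (mod 161)
4^4 ≡ 16^2 = 256 ≡ 95 (mod 161)
5 = 4 + 1 in binary powers of 2.
So 4^5 ≡ 95 · 4 ≡ 58 (mod 161).
Squaring chain: 58 → 144 → 128 → 123 → 156; never reaches −1, so base 4 is a Miller–Rabin witness that 161 is composite.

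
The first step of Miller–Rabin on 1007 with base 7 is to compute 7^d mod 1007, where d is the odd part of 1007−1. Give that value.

467

1007 − 1 = 1006 = 2^1 · 503, so d = 503.
7^1 ≡ 7 (mod 1007)
7^2 ≡ 7^2 = 49 ≡ 49 (mod 1007)
7^4 ≡ 49^2 = 2401 ≡ 387 (mod 1007)
7^8 ≡ 387^2 = 149769 ≡ 733 (mod 1007)
7^16 ≡ 733^2 = 537289 ≡ 558 (mod 1007)
7^32 ≡ 558^2 = 311364 ≡ 201 (mod 1007)
7^64 ≡ 201^2 = 40401 ≡ 121 (mod 1007)
7^128 ≡ 121^2 = 14641 ≡ 543 (mod 1007)
7^256 ≡ 543^2 = 294849 ≡ 805 (mod 1007)
503 = 256 + 128 + 64 + 32 + 16 + 4 + 2 + 1 in binary powers of 2.
So 7^503 ≡ 805 · 543 · 121 · 201 · 558 · 387 · 49 · 7 ≡ 467 (mod 1007).
Squaring chain: 467; never reaches −1, so base 7 is a Miller–Rabin witness that 1007 is composite.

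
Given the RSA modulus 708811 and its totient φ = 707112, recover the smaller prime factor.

φ(n) = (p−1)(q−1) = n − (p+q) + 1, so p + q = 708811 − 707112 + 1 = 1700.
p and q are the roots of t² − 1700t + 708811 = 0.
Discriminant: 1700² − 4·708811 = 2890000 − 2835244 = 54756; √54756 = 234.
q = (1700 − 234)/2 = 733, p = (1700 + 234)/2 = 967.
Check: 733 · 967 = 708811.

733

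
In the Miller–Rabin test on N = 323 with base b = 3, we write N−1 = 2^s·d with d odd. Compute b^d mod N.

323 − 1 = 322 = 2^1 · 161, so d = 161.
3^1 ≡ 3 (mod 323)
3^2 ≡ 3^2 = 9 ≡ 9 (mod 323)
3^4 ≡ 9^2 = 81 ≡ 81 (mod 323)
3^8 ≡ 81^2 = 6561 ≡ 101 (mod 323)
3^16 ≡ 101^2 = 10201 ≡ 188 (mod 323)
3^32 ≡ 188^2 = 35344 ≡ 137 (mod 323)
3^64 ≡ 137^2 = 18769 ≡ 35 (mod 323)
3^128 ≡ 35^2 = 1225 ≡ 256 (mod 323)
161 = 128 + 32 + 1 in binary powers of 2.
So 3^161 ≡ 256 · 137 · 3 ≡ 241 (mod 323).
Squaring chain: 241; never reaches −1, so base 3 is a Miller–Rabin witness that 323 is composite.

241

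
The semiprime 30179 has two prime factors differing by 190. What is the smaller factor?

Since p = q + 190, we have 30179 = q(q + 190), so q² + 190q − 30179 = 0.
Discriminant: 190² + 4·30179 = 36100 + 120716 = 156816; √156816 = 396.
q = (−190 + 396)/2 = 103, and p = q + 190 = 293.
Check: 103 · 293 = 30179.

103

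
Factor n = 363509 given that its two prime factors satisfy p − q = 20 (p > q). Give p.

613

Since p = q + 20, we have 363509 = q(q + 20), so q² + 20q − 363509 = 0.
Discriminant: 20² + 4·363509 = 400 + 1454036 = 1454436; √1454436 = 1206.
q = (−20 + 1206)/2 = 593, and p = q + 20 = 613.
Check: 593 · 613 = 363509.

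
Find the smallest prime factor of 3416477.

3416477 is odd.
Digit sum 32, not divisible by 3.
Ends in 7: not divisible by 5.
7: 3416477 = 7·488068 + 1
11: 3416477 = 11·310588 + 9
13: 3416477 = 13·262805 + 12
17: 3416477 = 17·200969 + 4
19: 3416477 = 19·179814 + 11
23: 3416477 = 23·148542 + 11
29: 3416477 = 29·117809 + 16
31: 3416477 = 31·110208 + 29
37: 3416477 = 37·92337 + 8
41: 3416477 = 41·83328 + 29
43: 3416477 = 43·79452 + 41
47: 3416477 = 47·72691

47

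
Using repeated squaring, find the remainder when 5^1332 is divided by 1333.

5^1 ≡ 5 (mod 1333)
5^2 ≡ 5^2 = 25 ≡ 25 (mod 1333)
5^4 ≡ 25^2 = 625 ≡ 625 (mod 1333)
5^8 ≡ 625^2 = 390625 ≡ 56 (mod 1333)
5^16 ≡ 56^2 = 3136 ≡ 470 (mod 1333)
5^32 ≡ 470^2 = 220900 ≡ 955 (mod 1333)
5^64 ≡ 955^2 = 912025 ≡ 253 (mod 1333)
5^128 ≡ 253^2 = 64009 ≡ 25 (mod 1333)
5^256 ≡ 25^2 = 625 ≡ 625 (mod 1333)
5^512 ≡ 625^2 = 390625 ≡ 56 (mod 1333)
5^1024 ≡ 56^2 = 3136 ≡ 470 (mod 1333)
1332 = 1024 + 256 + 32 + 16 + 4 in binary powers of 2.
So 5^1332 ≡ 470 · 625 · 955 · 470 · 625 ≡ 838 (mod 1333).
Since 838 ≠ 1, base 5 is a Fermat witness: 1333 is composite.

838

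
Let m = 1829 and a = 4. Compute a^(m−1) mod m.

653

4^1 ≡ 4 (mod 1829)
4^2 ≡ 4^2 = 16 ≡ 16 (mod 1829)
4^4 ≡ 16^2 = 256 ≡ 256 (mod 1829)
4^8 ≡ 256^2 = 65536 ≡ 1521 (mod 1829)
4^16 ≡ 1521^2 = 2313441 ≡ 1585 (mod 1829)
4^32 ≡ 1585^2 = 2512225 ≡ 1008 (mod 1829)
4^64 ≡ 1008^2 = 1016064 ≡ 969 (mod 1829)
4^128 ≡ 969^2 = 938961 ≡ 684 (mod 1829)
4^256 ≡ 684^2 = 467856 ≡ 1461 (mod 1829)
4^512 ≡ 1461^2 = 2134521 ≡ 78 (mod 1829)
4^1024 ≡ 78^2 = 6084 ≡ 597 (mod 1829)
1828 = 1024 + 512 + 256 + 32 + 4 in binary powers of 2.
So 4^1828 ≡ 597 · 78 · 1461 · 1008 · 256 ≡ 653 (mod 1829).
Since 653 ≠ 1, base 4 is a Fermat witness: 1829 is composite.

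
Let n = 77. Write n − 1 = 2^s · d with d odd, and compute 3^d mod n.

77 − 1 = 76 = 2^2 · 19, so d = 19.
3^1 ≡ 3 (mod 77)
3^2 ≡ 3^2 = 9 ≡ 9 (mod 77)
3^4 ≡ 9^2 = 81 ≡ 4 (mod 77)
3^8 ≡ 4^2 = 16 ≡ 16 (mod 77)
3^16 ≡ 16^2 = 256 ≡ 25 (mod 77)
19 = 16 + 2 + 1 in binary powers of 2.
So 3^19 ≡ 25 · 9 · 3 ≡ 59 (mod 77).
Squaring chain: 59 → 16; never reaches −1, so base 3 is a Miller–Rabin witness that 77 is composite.

59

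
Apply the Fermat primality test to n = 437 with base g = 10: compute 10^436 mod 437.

101

10^1 ≡ 10 (mod 437)
10^2 ≡ 10^2 = 100 ≡ 100 (mod 437)
10^4 ≡ 100^2 = 10000 ≡ 386 (mod 437)
10^8 ≡ 386^2 = 148996 ≡ 416 (mod 437)
10^16 ≡ 416^2 = 173056 ≡ 4 (mod 437)
10^32 ≡ 4^2 = 16 ≡ 16 (mod 437)
10^64 ≡ 16^2 = 256 ≡ 256 (mod 437)
10^128 ≡ 256^2 = 65536 ≡ 423 (mod 437)
10^256 ≡ 423^2 = 178929 ≡ 196 (mod 437)
436 = 256 + 128 + 32 + 16 + 4 in binary powers of 2.
So 10^436 ≡ 196 · 423 · 16 · 4 · 386 ≡ 101 (mod 437).
Since 101 ≠ 1, base 10 is a Fermat witness: 437 is composite.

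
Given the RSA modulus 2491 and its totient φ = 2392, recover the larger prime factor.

53

φ(n) = (p−1)(q−1) = n − (p+q) + 1, so p + q = 2491 − 2392 + 1 = 100.
p and q are the roots of t² − 100t + 2491 = 0.
Discriminant: 100² − 4·2491 = 10000 − 9964 = 36; √36 = 6.
q = (100 − 6)/2 = 47, p = (100 + 6)/2 = 53.
Check: 47 · 53 = 2491.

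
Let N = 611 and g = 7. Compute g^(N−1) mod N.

7^1 ≡ 7 (mod 611)
7^2 ≡ 7^2 = 49 ≡ 49 (mod 611)
7^4 ≡ 49^2 = 2401 ≡ 568 (mod 611)
7^8 ≡ 568^2 = 322624 ≡ 16 (mod 611)
7^16 ≡ 16^2 = 256 ≡ 256 (mod 611)
7^32 ≡ 256^2 = 65536 ≡ 159 (mod 611)
7^64 ≡ 159^2 = 25281 ≡ 230 (mod 611)
7^128 ≡ 230^2 = 52900 ≡ 354 (mod 611)
7^256 ≡ 354^2 = 125316 ≡ 61 (mod 611)
7^512 ≡ 61^2 = 3721 ≡ 55 (mod 611)
610 = 512 + 64 + 32 + 2 in binary powers of 2.
So 7^610 ≡ 55 · 230 · 159 · 49 ≡ 17 (mod 611).
Since 17 ≠ 1, base 7 is a Fermat witness: 611 is composite.

17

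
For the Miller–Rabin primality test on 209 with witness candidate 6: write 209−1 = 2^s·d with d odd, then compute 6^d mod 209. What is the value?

194

209 − 1 = 208 = 2^4 · 13, so d = 13.
6^1 ≡ 6 (mod 209)
6^2 ≡ 6^2 = 36 ≡ 36 (mod 209)
6^4 ≡ 36^2 = 1296 ≡ 42 (mod 209)
6^8 ≡ 42^2 = 1764 ≡ 92 (mod 209)
13 = 8 + 4 + 1 in binary powers of 2.
So 6^13 ≡ 92 · 42 · 6 ≡ 194 (mod 209).
Squaring chain: 194 → 16 → 47 → 119; never reaches −1, so base 6 is a Miller–Rabin witness that 209 is composite.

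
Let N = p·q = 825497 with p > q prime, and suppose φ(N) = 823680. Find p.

937

φ(n) = (p−1)(q−1) = n − (p+q) + 1, so p + q = 825497 − 823680 + 1 = 1818.
p and q are the roots of t² − 1818t + 825497 = 0.
Discriminant: 1818² − 4·825497 = 3305124 − 3301988 = 3136; √3136 = 56.
q = (1818 − 56)/2 = 881, p = (1818 + 56)/2 = 937.
Check: 881 · 937 = 825497.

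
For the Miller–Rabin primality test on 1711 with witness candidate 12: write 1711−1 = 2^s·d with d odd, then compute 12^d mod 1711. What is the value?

1467

1711 − 1 = 1710 = 2^1 · 855, so d = 855.
12^1 ≡ 12 (mod 1711)
12^2 ≡ 12^2 = 144 ≡ 144 (mod 1711)
12^4 ≡ 144^2 = 20736 ≡ 204 (mod 1711)
12^8 ≡ 204^2 = 41616 ≡ 552 (mod 1711)
12^16 ≡ 552^2 = 304704 ≡ 146 (mod 1711)
12^32 ≡ 146^2 = 21316 ≡ 784 (mod 1711)
12^64 ≡ 784^2 = 614656 ≡ 407 (mod 1711)
12^128 ≡ 407^2 = 165649 ≡ 1393 (mod 1711)
12^256 ≡ 1393^2 = 1940449 ≡ 175 (mod 1711)
12^512 ≡ 175^2 = 30625 ≡ 1538 (mod 1711)
855 = 512 + 256 + 64 + 16 + 4 + 2 + 1 in binary powers of 2.
So 12^855 ≡ 1538 · 175 · 407 · 146 · 204 · 144 · 12 ≡ 1467 (mod 1711).
Squaring chain: 1467; never reaches −1, so base 12 is a Miller–Rabin witness that 1711 is composite.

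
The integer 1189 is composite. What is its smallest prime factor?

1189 is odd.
Digit sum 19, not divisible by 3.
Ends in 9: not divisible by 5.
7: 1189 = 7·169 + 6
11: 1189 = 11·108 + 1
13: 1189 = 13·91 + 6
17: 1189 = 17·69 + 16
19: 1189 = 19·62 + 11
23: 1189 = 23·51 + 16
29: 1189 = 29·41

29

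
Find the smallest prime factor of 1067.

1067 is odd.
Digit sum 14, not divisible by 3.
Ends in 7: not divisible by 5.
7: 1067 = 7·152 + 3
11: 1067 = 11·97

11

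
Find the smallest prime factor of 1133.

11

1133 is odd.
Digit sum 8, not divisible by 3.
Ends in 3: not divisible by 5.
7: 1133 = 7·161 + 6
11: 1133 = 11·103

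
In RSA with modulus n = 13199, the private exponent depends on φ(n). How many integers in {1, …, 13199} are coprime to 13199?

Factor: 13199 = 67 · 197.
φ(13199) = (67−1) · (197−1) = 66 · 196 = 12936.

12936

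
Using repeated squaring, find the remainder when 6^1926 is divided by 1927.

777

6^1 ≡ 6 (mod 1927)
6^2 ≡ 6^2 = 36 ≡ 36 (mod 1927)
6^4 ≡ 36^2 = 1296 ≡ 1296 (mod 1927)
6^8 ≡ 1296^2 = 1679616 ≡ 1199 (mod 1927)
6^16 ≡ 1199^2 = 1437601 ≡ 59 (mod 1927)
6^32 ≡ 59^2 = 3481 ≡ 1554 (mod 1927)
6^64 ≡ 1554^2 = 2414916 ≡ 385 (mod 1927)
6^128 ≡ 385^2 = 148225 ≡ 1773 (mod 1927)
6^256 ≡ 1773^2 = 3143529 ≡ 592 (mod 1927)
6^512 ≡ 592^2 = 350464 ≡ 1677 (mod 1927)
6^1024 ≡ 1677^2 = 2812329 ≡ 836 (mod 1927)
1926 = 1024 + 512 + 256 + 128 + 4 + 2 in binary powers of 2.
So 6^1926 ≡ 836 · 1677 · 592 · 1773 · 1296 · 36 ≡ 777 (mod 1927).
Since 777 ≠ 1, base 6 is a Fermat witness: 1927 is composite.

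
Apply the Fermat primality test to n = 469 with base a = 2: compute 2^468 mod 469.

2^1 ≡ 2 (mod 469)
2^2 ≡ 2^2 = 4 ≡ 4 (mod 469)
2^4 ≡ 4^2 = 16 ≡ 16 (mod 469)
2^8 ≡ 16^2 = 256 ≡ 256 (mod 469)
2^16 ≡ 256^2 = 65536 ≡ 345 (mod 469)
2^32 ≡ 345^2 = 119025 ≡ 368 (mod 469)
2^64 ≡ 368^2 = 135424 ≡ 352 (mod 469)
2^128 ≡ 352^2 = 123904 ≡ 88 (mod 469)
2^256 ≡ 88^2 = 7744 ≡ 240 (mod 469)
468 = 256 + 128 + 64 + 16 + 4 in binary powers of 2.
So 2^468 ≡ 240 · 88 · 352 · 345 · 16 ≡ 64 (mod 469).
Since 64 ≠ 1, base 2 is a Fermat witness: 469 is composite.

64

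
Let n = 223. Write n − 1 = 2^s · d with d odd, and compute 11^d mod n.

223 − 1 = 222 = 2^1 · 111, so d = 111.
11^1 ≡ 11 (mod 223)
11^2 ≡ 11^2 = 121 ≡ 121 (mod 223)
11^4 ≡ 121^2 = 14641 ≡ 146 (mod 223)
11^8 ≡ 146^2 = 21316 ≡ 131 (mod 223)
11^16 ≡ 131^2 = 17161 ≡ 213 (mod 223)
11^32 ≡ 213^2 = 45369 ≡ 100 (mod 223)
11^64 ≡ 100^2 = 10000 ≡ 188 (mod 223)
111 = 64 + 32 + 8 + 4 + 2 + 1 in binary powers of 2.
So 11^111 ≡ 188 · 100 · 131 · 146 · 121 · 11 ≡ 222 (mod 223).
Since 11^d ≡ 222 (mod 223), base 11 does not prove 223 composite.

222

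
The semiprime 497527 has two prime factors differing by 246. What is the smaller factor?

Since p = q + 246, we have 497527 = q(q + 246), so q² + 246q − 497527 = 0.
Discriminant: 246² + 4·497527 = 60516 + 1990108 = 2050624; √2050624 = 1432.
q = (−246 + 1432)/2 = 593, and p = q + 246 = 839.
Check: 593 · 839 = 497527.

593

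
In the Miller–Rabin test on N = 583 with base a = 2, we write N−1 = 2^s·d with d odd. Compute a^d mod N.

583 − 1 = 582 = 2^1 · 291, so d = 291.
2^1 ≡ 2 (mod 583)
2^2 ≡ 2^2 = 4 ≡ 4 (mod 583)
2^4 ≡ 4^2 = 16 ≡ 16 (mod 583)
2^8 ≡ 16^2 = 256 ≡ 256 (mod 583)
2^16 ≡ 256^2 = 65536 ≡ 240 (mod 583)
2^32 ≡ 240^2 = 57600 ≡ 466 (mod 583)
2^64 ≡ 466^2 = 217156 ≡ 280 (mod 583)
2^128 ≡ 280^2 = 78400 ≡ 278 (mod 583)
2^256 ≡ 278^2 = 77284 ≡ 328 (mod 583)
291 = 256 + 32 + 2 + 1 in binary powers of 2.
So 2^291 ≡ 328 · 466 · 4 · 2 ≡ 233 (mod 583).
Squaring chain: 233; never reaches −1, so base 2 is a Miller–Rabin witness that 583 is composite.

233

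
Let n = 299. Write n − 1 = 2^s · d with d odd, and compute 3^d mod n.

299 − 1 = 298 = 2^1 · 149, so d = 149.
3^1 ≡ 3 (mod 299)
3^2 ≡ 3^2 = 9 ≡ 9 (mod 299)
3^4 ≡ 9^2 = 81 ≡ 81 (mod 299)
3^8 ≡ 81^2 = 6561 ≡ 282 (mod 299)
3^16 ≡ 282^2 = 79524 ≡ 289 (mod 299)
3^32 ≡ 289^2 = 83521 ≡ 100 (mod 299)
3^64 ≡ 100^2 = 10000 ≡ 133 (mod 299)
3^128 ≡ 133^2 = 17689 ≡ 48 (mod 299)
149 = 128 + 16 + 4 + 1 in binary powers of 2.
So 3^149 ≡ 48 · 289 · 81 · 3 ≡ 269 (mod 299).
Squaring chain: 269; never reaches −1, so base 3 is a Miller–Rabin witness that 299 is composite.

269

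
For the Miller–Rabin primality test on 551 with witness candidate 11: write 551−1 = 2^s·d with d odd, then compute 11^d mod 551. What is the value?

551 − 1 = 550 = 2^1 · 275, so d = 275.
11^1 ≡ 11 (mod 551)
11^2 ≡ 11^2 = 121 ≡ 121 (mod 551)
11^4 ≡ 121^2 = 14641 ≡ 315 (mod 551)
11^8 ≡ 315^2 = 99225 ≡ 45 (mod 551)
11^16 ≡ 45^2 = 2025 ≡ 372 (mod 551)
11^32 ≡ 372^2 = 138384 ≡ 83 (mod 551)
11^64 ≡ 83^2 = 6889 ≡ 277 (mod 551)
11^128 ≡ 277^2 = 76729 ≡ 140 (mod 551)
11^256 ≡ 140^2 = 19600 ≡ 315 (mod 551)
275 = 256 + 16 + 2 + 1 in binary powers of 2.
So 11^275 ≡ 315 · 372 · 121 · 11 ≡ 520 (mod 551).
Squaring chain: 520; never reaches −1, so base 11 is a Miller–Rabin witness that 551 is composite.

520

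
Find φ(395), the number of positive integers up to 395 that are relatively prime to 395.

Factor: 395 = 5 · 79.
φ(395) = (5−1) · (79−1) = 4 · 78 = 312.

312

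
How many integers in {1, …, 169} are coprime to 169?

156

Factor: 169 = 13^2.
φ(169) = 13^1·(13−1) = 156.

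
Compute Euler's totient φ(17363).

17088

Factor: 17363 = 97 · 179.
φ(17363) = (97−1) · (179−1) = 96 · 178 = 17088.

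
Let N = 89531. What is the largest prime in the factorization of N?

97

89531 = 13 · 6887
6887 = 71 · 97
97 is prime.
So 89531 = 13 · 71 · 97; the largest prime factor is 97.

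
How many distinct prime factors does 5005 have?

4

5005 = 5 · 1001
1001 = 7 · 143
143 = 11 · 13
5005 = 5 · 7 · 11 · 13, which has 4 distinct prime factors.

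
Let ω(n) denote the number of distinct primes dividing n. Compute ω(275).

275 = 5^2 · 11
275 = 5^2 · 11, which has 2 distinct prime factors.

2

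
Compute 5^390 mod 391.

325

5^1 ≡ 5 (mod 391)
5^2 ≡ 5^2 = 25 ≡ 25 (mod 391)
5^4 ≡ 25^2 = 625 ≡ 234 (mod 391)
5^8 ≡ 234^2 = 54756 ≡ 16 (mod 391)
5^16 ≡ 16^2 = 256 ≡ 256 (mod 391)
5^32 ≡ 256^2 = 65536 ≡ 239 (mod 391)
5^64 ≡ 239^2 = 57121 ≡ 35 (mod 391)
5^128 ≡ 35^2 = 1225 ≡ 52 (mod 391)
5^256 ≡ 52^2 = 2704 ≡ 358 (mod 391)
390 = 256 + 128 + 4 + 2 in binary powers of 2.
So 5^390 ≡ 358 · 52 · 234 · 25 ≡ 325 (mod 391).
Since 325 ≠ 1, base 5 is a Fermat witness: 391 is composite.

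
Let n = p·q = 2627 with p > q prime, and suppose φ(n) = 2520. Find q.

37

φ(n) = (p−1)(q−1) = n − (p+q) + 1, so p + q = 2627 − 2520 + 1 = 108.
p and q are the roots of t² − 108t + 2627 = 0.
Discriminant: 108² − 4·2627 = 11664 − 10508 = 1156; √1156 = 34.
q = (108 − 34)/2 = 37, p = (108 + 34)/2 = 71.
Check: 37 · 71 = 2627.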